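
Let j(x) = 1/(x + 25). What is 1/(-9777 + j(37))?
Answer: -62/606173 ≈ -0.00010228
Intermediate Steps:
j(x) = 1/(25 + x)
1/(-9777 + j(37)) = 1/(-9777 + 1/(25 + 37)) = 1/(-9777 + 1/62) = 1/(-606173/62) = -62/606173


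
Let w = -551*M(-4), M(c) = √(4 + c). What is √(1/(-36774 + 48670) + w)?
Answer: √2974/5948 ≈ 0.0091685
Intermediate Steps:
w = 0 (w = -551*√(4 - 4) = -551*√0 = -551*0 = 0)
√(1/(-36774 + 48670) + w) = √(1/(-36774 + 48670) + 0) = √(1/11896 + 0) = √(1/11896) = √2974/5948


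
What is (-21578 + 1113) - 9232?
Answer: -29697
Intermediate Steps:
(-21578 + 1113) - 9232 = -20465 - 9232 = -29697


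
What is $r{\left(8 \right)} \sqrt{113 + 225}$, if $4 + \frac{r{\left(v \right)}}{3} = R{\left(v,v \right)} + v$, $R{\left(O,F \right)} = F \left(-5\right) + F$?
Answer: $- 1092 \sqrt{2} \approx -1544.3$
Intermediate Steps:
$R{\left(O,F \right)} = - 4 F$ ($R{\left(O,F \right)} = - 5 F + F = - 4 F$)
$r{\left(v \right)} = -12 - 9 v$ ($r{\left(v \right)} = -12 + 3 \left(- 4 v + v\right) = -12 + 3 \left(- 3 v\right) = -12 - 9 v$)
$r{\left(8 \right)} \sqrt{113 + 225} = \left(-12 - 72\right) \sqrt{113 + 225} = \left(-12 - 72\right) \sqrt{338} = - 84 \cdot 13 \sqrt{2} = - 1092 \sqrt{2}$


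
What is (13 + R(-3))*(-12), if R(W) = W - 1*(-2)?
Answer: -144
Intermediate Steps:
R(W) = 2 + W (R(W) = W + 2 = 2 + W)
(13 + R(-3))*(-12) = (13 + (2 - 3))*(-12) = (13 - 1)*(-12) = 12*(-12) = -144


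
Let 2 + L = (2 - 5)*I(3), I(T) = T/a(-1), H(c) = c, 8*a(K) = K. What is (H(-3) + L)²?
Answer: 4489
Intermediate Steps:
a(K) = K/8
I(T) = -8*T (I(T) = T/(((⅛)*(-1))) = T/(-⅛) = T*(-8) = -8*T)
L = 70 (L = -2 + (2 - 5)*(-8*3) = -2 - 3*(-24) = -2 + 72 = 70)
(H(-3) + L)² = (-3 + 70)² = 67² = 4489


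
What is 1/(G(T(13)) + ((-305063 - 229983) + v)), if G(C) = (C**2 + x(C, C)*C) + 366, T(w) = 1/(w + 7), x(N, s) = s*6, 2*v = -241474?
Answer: -400/262166793 ≈ -1.5257e-6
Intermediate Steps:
v = -120737 (v = (1/2)*(-241474) = -120737)
x(N, s) = 6*s
T(w) = 1/(7 + w)
G(C) = 366 + 7*C**2 (G(C) = (C**2 + (6*C)*C) + 366 = (C**2 + 6*C**2) + 366 = 7*C**2 + 366 = 366 + 7*C**2)
1/(G(T(13)) + ((-305063 - 229983) + v)) = 1/((366 + 7*(1/(7 + 13))**2) + ((-305063 - 229983) - 120737)) = 1/((366 + 7*(1/20)**2) + (-535046 - 120737)) = 1/((366 + 7*(1/20)**2) - 655783) = 1/((366 + 7*(1/400)) - 655783) = 1/((366 + 7/400) - 655783) = 1/(146407/400 - 655783) = 1/(-262166793/400) = -400/262166793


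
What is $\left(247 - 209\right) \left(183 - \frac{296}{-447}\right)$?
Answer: $\frac{3119686}{447} \approx 6979.2$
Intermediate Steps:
$\left(247 - 209\right) \left(183 - \frac{296}{-447}\right) = 38 \left(183 - - \frac{296}{447}\right) = 38 \left(183 + \frac{296}{447}\right) = 38 \cdot \frac{82097}{447} = \frac{3119686}{447}$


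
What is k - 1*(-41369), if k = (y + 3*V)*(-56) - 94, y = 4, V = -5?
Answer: 41891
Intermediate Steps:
k = 522 (k = (4 + 3*(-5))*(-56) - 94 = (4 - 15)*(-56) - 94 = -11*(-56) - 94 = 616 - 94 = 522)
k - 1*(-41369) = 522 - 1*(-41369) = 522 + 41369 = 41891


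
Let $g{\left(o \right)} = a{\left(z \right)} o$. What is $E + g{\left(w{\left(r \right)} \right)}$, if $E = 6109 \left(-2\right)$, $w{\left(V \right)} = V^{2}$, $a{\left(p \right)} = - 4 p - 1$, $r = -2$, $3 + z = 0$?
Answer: $-12174$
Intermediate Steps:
$z = -3$ ($z = -3 + 0 = -3$)
$a{\left(p \right)} = -1 - 4 p$
$E = -12218$
$g{\left(o \right)} = 11 o$ ($g{\left(o \right)} = \left(-1 - -12\right) o = \left(-1 + 12\right) o = 11 o$)
$E + g{\left(w{\left(r \right)} \right)} = -12218 + 11 \left(-2\right)^{2} = -12218 + 11 \cdot 4 = -12218 + 44 = -12174$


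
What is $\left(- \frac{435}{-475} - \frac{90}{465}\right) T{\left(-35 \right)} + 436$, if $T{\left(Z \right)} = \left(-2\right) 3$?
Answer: $\frac{1271258}{2945} \approx 431.67$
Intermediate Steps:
$T{\left(Z \right)} = -6$
$\left(- \frac{435}{-475} - \frac{90}{465}\right) T{\left(-35 \right)} + 436 = \left(- \frac{435}{-475} - \frac{90}{465}\right) \left(-6\right) + 436 = \left(\left(-435\right) \left(- \frac{1}{475}\right) - \frac{6}{31}\right) \left(-6\right) + 436 = \left(\frac{87}{95} - \frac{6}{31}\right) \left(-6\right) + 436 = \frac{2127}{2945} \left(-6\right) + 436 = - \frac{12762}{2945} + 436 = \frac{1271258}{2945}$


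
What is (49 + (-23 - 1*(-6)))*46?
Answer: 1472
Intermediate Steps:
(49 + (-23 - 1*(-6)))*46 = (49 + (-23 + 6))*46 = (49 - 17)*46 = 32*46 = 1472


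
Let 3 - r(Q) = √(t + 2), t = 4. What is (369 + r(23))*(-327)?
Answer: -121644 + 327*√6 ≈ -1.2084e+5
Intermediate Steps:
r(Q) = 3 - √6 (r(Q) = 3 - √(4 + 2) = 3 - √6)
(369 + r(23))*(-327) = (369 + (3 - √6))*(-327) = (372 - √6)*(-327) = -121644 + 327*√6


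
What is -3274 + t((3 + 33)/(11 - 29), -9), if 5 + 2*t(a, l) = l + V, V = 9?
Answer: -6553/2 ≈ -3276.5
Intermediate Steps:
t(a, l) = 2 + l/2 (t(a, l) = -5/2 + (l + 9)/2 = -5/2 + (9 + l)/2 = -5/2 + (9/2 + l/2) = 2 + l/2)
-3274 + t((3 + 33)/(11 - 29), -9) = -3274 + (2 + (1/2)*(-9)) = -3274 + (2 - 9/2) = -3274 - 5/2 = -6553/2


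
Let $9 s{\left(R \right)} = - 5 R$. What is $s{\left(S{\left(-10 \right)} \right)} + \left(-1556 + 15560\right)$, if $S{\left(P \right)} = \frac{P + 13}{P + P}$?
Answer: $\frac{168049}{12} \approx 14004.0$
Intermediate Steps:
$S{\left(P \right)} = \frac{13 + P}{2 P}$
$s{\left(R \right)} = - \frac{5 R}{9}$ ($s{\left(R \right)} = \frac{\left(-5\right) R}{9} = - \frac{5 R}{9}$)
$s{\left(S{\left(-10 \right)} \right)} + \left(-1556 + 15560\right) = - \frac{5 \frac{13 - 10}{2 \left(-10\right)}}{9} + \left(-1556 + 15560\right) = - \frac{5 \cdot \frac{1}{2} \left(- \frac{1}{10}\right) 3}{9} + 14004 = \left(- \frac{5}{9}\right) \left(- \frac{3}{20}\right) + 14004 = \frac{1}{12} + 14004 = \frac{168049}{12}$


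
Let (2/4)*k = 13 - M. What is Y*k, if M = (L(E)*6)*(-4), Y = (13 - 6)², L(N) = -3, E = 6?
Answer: -5782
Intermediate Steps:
Y = 49 (Y = 7² = 49)
M = 72 (M = -3*6*(-4) = -18*(-4) = 72)
k = -118 (k = 2*(13 - 1*72) = 2*(13 - 72) = 2*(-59) = -118)
Y*k = 49*(-118) = -5782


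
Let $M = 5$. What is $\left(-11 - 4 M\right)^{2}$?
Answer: $961$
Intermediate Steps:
$\left(-11 - 4 M\right)^{2} = \left(-11 - 20\right)^{2} = \left(-31\right)^{2} = 961$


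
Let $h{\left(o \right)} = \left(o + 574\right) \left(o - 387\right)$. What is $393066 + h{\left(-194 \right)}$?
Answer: $172286$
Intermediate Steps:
$h{\left(o \right)} = \left(-387 + o\right) \left(574 + o\right)$ ($h{\left(o \right)} = \left(574 + o\right) \left(-387 + o\right) = \left(-387 + o\right) \left(574 + o\right)$)
$393066 + h{\left(-194 \right)} = 393066 + \left(-222138 + \left(-194\right)^{2} + 187 \left(-194\right)\right) = 393066 - 220780 = 172286$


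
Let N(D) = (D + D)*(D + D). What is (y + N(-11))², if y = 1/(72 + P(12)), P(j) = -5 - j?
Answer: 708677641/3025 ≈ 2.3427e+5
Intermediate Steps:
N(D) = 4*D² (N(D) = (2*D)*(2*D) = 4*D²)
y = 1/55 (y = 1/(72 + (-5 - 1*12)) = 1/(72 + (-5 - 12)) = 1/(72 - 17) = 1/55 ≈ 0.018182)
(y + N(-11))² = (1/55 + 4*(-11)²)² = (1/55 + 4*121)² = (1/55 + 484)² = (26621/55)² = 708677641/3025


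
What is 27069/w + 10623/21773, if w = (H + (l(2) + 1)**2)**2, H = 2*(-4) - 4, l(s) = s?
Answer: 196489648/65319 ≈ 3008.2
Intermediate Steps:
H = -12 (H = -8 - 4 = -12)
w = 9 (w = (-12 + (2 + 1)**2)**2 = (-12 + 3**2)**2 = (-12 + 9)**2 = (-3)**2 = 9)
27069/w + 10623/21773 = 27069/9 + 10623/21773 = 27069*(1/9) + 10623*(1/21773) = 9023/3 + 10623/21773 = 196489648/65319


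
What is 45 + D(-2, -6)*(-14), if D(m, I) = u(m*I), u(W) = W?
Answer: -123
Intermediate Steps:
D(m, I) = I*m (D(m, I) = m*I = I*m)
45 + D(-2, -6)*(-14) = 45 - 6*(-2)*(-14) = 45 + 12*(-14) = 45 - 168 = -123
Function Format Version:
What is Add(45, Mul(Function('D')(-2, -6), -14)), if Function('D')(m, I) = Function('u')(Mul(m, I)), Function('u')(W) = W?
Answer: -123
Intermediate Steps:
Function('D')(m, I) = Mul(I, m) (Function('D')(m, I) = Mul(m, I) = Mul(I, m))
Add(45, Mul(Function('D')(-2, -6), -14)) = Add(45, Mul(Mul(-6, -2), -14)) = Add(45, Mul(12, -14)) = Add(45, -168) = -123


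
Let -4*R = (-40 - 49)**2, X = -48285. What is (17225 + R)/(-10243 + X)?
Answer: -60979/234112 ≈ -0.26047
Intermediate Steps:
R = -7921/4 (R = -(-40 - 49)**2/4 = -1/4*(-89)**2 = -1/4*7921 = -7921/4 ≈ -1980.3)
(17225 + R)/(-10243 + X) = (17225 - 7921/4)/(-10243 - 48285) = (60979/4)/(-58528) = (60979/4)*(-1/58528) = -60979/234112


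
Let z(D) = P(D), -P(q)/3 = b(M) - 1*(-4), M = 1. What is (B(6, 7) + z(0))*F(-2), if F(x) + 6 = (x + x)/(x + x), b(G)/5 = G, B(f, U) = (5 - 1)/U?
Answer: 925/7 ≈ 132.14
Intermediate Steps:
B(f, U) = 4/U
b(G) = 5*G
F(x) = -5 (F(x) = -6 + (x + x)/(x + x) = -6 + (2*x)/((2*x)) = -6 + (2*x)*(1/(2*x)) = -6 + 1 = -5)
P(q) = -27 (P(q) = -3*(5*1 - 1*(-4)) = -3*(5 + 4) = -3*9 = -27)
z(D) = -27
(B(6, 7) + z(0))*F(-2) = (4/7 - 27)*(-5) = -185/7*(-5) = 925/7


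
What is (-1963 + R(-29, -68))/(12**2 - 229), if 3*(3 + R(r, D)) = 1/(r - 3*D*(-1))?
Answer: 274847/11883 ≈ 23.129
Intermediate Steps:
R(r, D) = -3 + 1/(3*(r + 3*D)) (R(r, D) = -3 + 1/(3*(r - 3*D*(-1))) = -3 + 1/(3*(r + 3*D)))
(-1963 + R(-29, -68))/(12**2 - 229) = (-1963 + (1 - 27*(-68) - 9*(-29))/(3*(-29 + 3*(-68))))/(12**2 - 229) = (-1963 + (1 + 1836 + 261)/(3*(-29 - 204)))/(144 - 229) = (-1963 + (1/3)*2098/(-233))/(-85) = (-1963 + (1/3)*(-1/233)*2098)*(-1/85) = (-1963 - 2098/699)*(-1/85) = -1374235/699*(-1/85) = 274847/11883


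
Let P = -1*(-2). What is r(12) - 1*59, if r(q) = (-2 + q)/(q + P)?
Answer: -408/7 ≈ -58.286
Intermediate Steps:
P = 2
r(q) = (-2 + q)/(2 + q) (r(q) = (-2 + q)/(q + 2) = (-2 + q)/(2 + q))
r(12) - 1*59 = (-2 + 12)/(2 + 12) - 1*59 = 10/14 - 59 = (1/14)*10 - 59 = 5/7 - 59 = -408/7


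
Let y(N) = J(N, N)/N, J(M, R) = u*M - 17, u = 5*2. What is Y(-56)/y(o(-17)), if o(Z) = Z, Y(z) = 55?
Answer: 5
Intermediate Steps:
u = 10
J(M, R) = -17 + 10*M (J(M, R) = 10*M - 17 = -17 + 10*M)
y(N) = (-17 + 10*N)/N
Y(-56)/y(o(-17)) = 55/(10 - 17/(-17)) = 55/(10 - 17*(-1/17)) = 55/(10 + 1) = 55/11 = 55*(1/11) = 5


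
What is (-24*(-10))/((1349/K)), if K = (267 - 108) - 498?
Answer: -81360/1349 ≈ -60.311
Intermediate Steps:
K = -339 (K = 159 - 498 = -339)
(-24*(-10))/((1349/K)) = (-24*(-10))/((1349/(-339))) = 240/((1349*(-1/339))) = 240/(-1349/339) = 240*(-339/1349) = -81360/1349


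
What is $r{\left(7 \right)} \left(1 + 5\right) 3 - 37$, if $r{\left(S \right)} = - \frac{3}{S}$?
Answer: $- \frac{313}{7} \approx -44.714$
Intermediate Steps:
$r{\left(7 \right)} \left(1 + 5\right) 3 - 37 = - \frac{3}{7} \left(1 + 5\right) 3 - 37 = \left(-3\right) \frac{1}{7} \cdot 6 \cdot 3 - 37 = \left(- \frac{3}{7}\right) 18 - 37 = - \frac{54}{7} - 37 = - \frac{313}{7}$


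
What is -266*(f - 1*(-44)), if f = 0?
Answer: -11704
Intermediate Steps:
-266*(f - 1*(-44)) = -266*(0 - 1*(-44)) = -266*(0 + 44) = -266*44 = -11704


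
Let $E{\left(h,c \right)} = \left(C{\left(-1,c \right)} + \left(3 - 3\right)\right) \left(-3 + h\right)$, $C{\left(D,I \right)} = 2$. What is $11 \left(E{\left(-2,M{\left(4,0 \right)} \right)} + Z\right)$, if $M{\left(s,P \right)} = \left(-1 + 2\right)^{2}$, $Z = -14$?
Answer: $-264$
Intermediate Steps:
$M{\left(s,P \right)} = 1$ ($M{\left(s,P \right)} = 1^{2} = 1$)
$E{\left(h,c \right)} = -6 + 2 h$ ($E{\left(h,c \right)} = \left(2 + \left(3 - 3\right)\right) \left(-3 + h\right) = \left(2 + 0\right) \left(-3 + h\right) = 2 \left(-3 + h\right) = -6 + 2 h$)
$11 \left(E{\left(-2,M{\left(4,0 \right)} \right)} + Z\right) = 11 \left(\left(-6 + 2 \left(-2\right)\right) - 14\right) = 11 \left(\left(-6 - 4\right) - 14\right) = 11 \left(-10 - 14\right) = 11 \left(-24\right) = -264$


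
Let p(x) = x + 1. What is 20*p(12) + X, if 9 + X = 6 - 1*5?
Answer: 252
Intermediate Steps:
X = -8 (X = -9 + (6 - 1*5) = -9 + (6 - 5) = -9 + 1 = -8)
p(x) = 1 + x
20*p(12) + X = 20*(1 + 12) - 8 = 20*13 - 8 = 260 - 8 = 252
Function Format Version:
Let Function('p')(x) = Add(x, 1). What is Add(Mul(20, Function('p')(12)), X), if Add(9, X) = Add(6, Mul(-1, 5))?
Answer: 252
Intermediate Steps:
X = -8 (X = Add(-9, Add(6, Mul(-1, 5))) = Add(-9, Add(6, -5)) = Add(-9, 1) = -8)
Function('p')(x) = Add(1, x)
Add(Mul(20, Function('p')(12)), X) = Add(Mul(20, Add(1, 12)), -8) = Add(Mul(20, 13), -8) = Add(260, -8) = 252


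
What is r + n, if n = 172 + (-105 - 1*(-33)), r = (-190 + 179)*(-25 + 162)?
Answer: -1407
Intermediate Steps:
r = -1507 (r = -11*137 = -1507)
n = 100 (n = 172 + (-105 + 33) = 172 - 72 = 100)
r + n = -1507 + 100 = -1407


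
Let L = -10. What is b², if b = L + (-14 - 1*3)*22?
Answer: 147456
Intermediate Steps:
b = -384 (b = -10 + (-14 - 1*3)*22 = -10 + (-14 - 3)*22 = -10 - 17*22 = -10 - 374 = -384)
b² = (-384)² = 147456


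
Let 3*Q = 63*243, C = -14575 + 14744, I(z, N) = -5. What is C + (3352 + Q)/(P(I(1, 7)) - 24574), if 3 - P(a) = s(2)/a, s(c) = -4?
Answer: 20720896/122859 ≈ 168.66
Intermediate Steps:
C = 169
Q = 5103 (Q = (63*243)/3 = (⅓)*15309 = 5103)
P(a) = 3 + 4/a (P(a) = 3 - (-4)/a = 3 + 4/a)
C + (3352 + Q)/(P(I(1, 7)) - 24574) = 169 + (3352 + 5103)/((3 + 4/(-5)) - 24574) = 169 + 8455/((3 + 4*(-⅕)) - 24574) = 169 + 8455/((3 - ⅘) - 24574) = 169 + 8455/(11/5 - 24574) = 169 + 8455/(-122859/5) = 169 + 8455*(-5/122859) = 169 - 42275/122859 = 20720896/122859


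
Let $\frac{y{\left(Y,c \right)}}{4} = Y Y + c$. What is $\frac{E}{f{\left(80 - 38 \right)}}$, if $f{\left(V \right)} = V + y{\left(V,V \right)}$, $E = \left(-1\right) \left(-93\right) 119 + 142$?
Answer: $\frac{11209}{7266} \approx 1.5427$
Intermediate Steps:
$y{\left(Y,c \right)} = 4 c + 4 Y^{2}$ ($y{\left(Y,c \right)} = 4 \left(Y Y + c\right) = 4 \left(Y^{2} + c\right) = 4 \left(c + Y^{2}\right) = 4 c + 4 Y^{2}$)
$E = 11209$ ($E = 93 \cdot 119 + 142 = 11067 + 142 = 11209$)
$f{\left(V \right)} = 4 V^{2} + 5 V$ ($f{\left(V \right)} = V + \left(4 V + 4 V^{2}\right) = 4 V^{2} + 5 V$)
$\frac{E}{f{\left(80 - 38 \right)}} = \frac{11209}{\left(80 - 38\right) \left(5 + 4 \left(80 - 38\right)\right)} = \frac{11209}{42 \left(5 + 4 \cdot 42\right)} = \frac{11209}{42 \left(5 + 168\right)} = \frac{11209}{42 \cdot 173} = \frac{11209}{7266}$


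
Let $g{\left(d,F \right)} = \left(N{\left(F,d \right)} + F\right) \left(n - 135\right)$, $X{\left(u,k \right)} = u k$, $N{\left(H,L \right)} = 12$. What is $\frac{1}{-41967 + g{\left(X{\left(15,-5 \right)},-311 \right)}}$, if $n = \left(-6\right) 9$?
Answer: $\frac{1}{14544} \approx 6.8757 \cdot 10^{-5}$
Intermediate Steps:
$n = -54$
$X{\left(u,k \right)} = k u$
$g{\left(d,F \right)} = -2268 - 189 F$ ($g{\left(d,F \right)} = \left(12 + F\right) \left(-54 - 135\right) = \left(12 + F\right) \left(-189\right) = -2268 - 189 F$)
$\frac{1}{-41967 + g{\left(X{\left(15,-5 \right)},-311 \right)}} = \frac{1}{-41967 - -56511} = \frac{1}{-41967 + \left(-2268 + 58779\right)} = \frac{1}{-41967 + 56511} = \frac{1}{14544}$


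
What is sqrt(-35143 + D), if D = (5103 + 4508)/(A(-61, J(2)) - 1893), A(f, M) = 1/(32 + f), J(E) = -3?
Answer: I*sqrt(105928937283434)/54898 ≈ 187.48*I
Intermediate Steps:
D = -278719/54898 (D = (5103 + 4508)/(1/(32 - 61) - 1893) = 9611/(1/(-29) - 1893) = 9611/(-1/29 - 1893) = 9611/(-54898/29) = 9611*(-29/54898) = -278719/54898 ≈ -5.0770)
sqrt(-35143 + D) = sqrt(-35143 - 278719/54898) = sqrt(-1929559133/54898) = I*sqrt(105928937283434)/54898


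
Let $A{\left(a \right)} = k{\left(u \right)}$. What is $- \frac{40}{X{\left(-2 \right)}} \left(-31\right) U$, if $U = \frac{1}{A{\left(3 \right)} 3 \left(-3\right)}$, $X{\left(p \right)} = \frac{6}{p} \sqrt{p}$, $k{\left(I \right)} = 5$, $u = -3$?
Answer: $- \frac{124 i \sqrt{2}}{27} \approx - 6.4949 i$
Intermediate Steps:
$A{\left(a \right)} = 5$
$X{\left(p \right)} = \frac{6}{\sqrt{p}}$
$U = - \frac{1}{45}$ ($U = \frac{1}{5 \cdot 3 \left(-3\right)} = \frac{1}{15 \left(-3\right)} = \frac{1}{-45} = - \frac{1}{45} \approx -0.022222$)
$- \frac{40}{X{\left(-2 \right)}} \left(-31\right) U = - \frac{40}{6 \frac{1}{\sqrt{-2}}} \left(-31\right) \left(- \frac{1}{45}\right) = - \frac{40}{6 \left(- \frac{i \sqrt{2}}{2}\right)} \left(-31\right) \left(- \frac{1}{45}\right) = - \frac{40}{\left(-3\right) i \sqrt{2}} \left(-31\right) \left(- \frac{1}{45}\right) = - 40 \frac{i \sqrt{2}}{6} \left(-31\right) \left(- \frac{1}{45}\right) = - \frac{20 i \sqrt{2}}{3} \left(-31\right) \left(- \frac{1}{45}\right) = \frac{620 i \sqrt{2}}{3} \left(- \frac{1}{45}\right) = - \frac{124 i \sqrt{2}}{27}$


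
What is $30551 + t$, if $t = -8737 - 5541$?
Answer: $16273$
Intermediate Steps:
$t = -14278$
$30551 + t = 30551 - 14278 = 16273$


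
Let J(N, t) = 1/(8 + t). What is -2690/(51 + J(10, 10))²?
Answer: -871560/844561 ≈ -1.0320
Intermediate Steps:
-2690/(51 + J(10, 10))² = -2690/(51 + 1/(8 + 10))² = -2690/(51 + 1/18)² = -2690/((919/18)²) = -2690/844561/324 = -2690*324/844561 = -871560/844561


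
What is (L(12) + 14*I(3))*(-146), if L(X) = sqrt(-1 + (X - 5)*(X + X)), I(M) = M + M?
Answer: -12264 - 146*sqrt(167) ≈ -14151.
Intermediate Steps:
I(M) = 2*M
L(X) = sqrt(-1 + 2*X*(-5 + X)) (L(X) = sqrt(-1 + (-5 + X)*(2*X)) = sqrt(-1 + 2*X*(-5 + X)))
(L(12) + 14*I(3))*(-146) = (sqrt(-1 - 10*12 + 2*12**2) + 14*(2*3))*(-146) = (sqrt(-1 - 120 + 2*144) + 14*6)*(-146) = (sqrt(-1 - 120 + 288) + 84)*(-146) = (sqrt(167) + 84)*(-146) = (84 + sqrt(167))*(-146) = -12264 - 146*sqrt(167)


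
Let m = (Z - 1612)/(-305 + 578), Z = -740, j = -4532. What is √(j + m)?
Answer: 2*I*√191841/13 ≈ 67.384*I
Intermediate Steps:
m = -112/13 (m = (-740 - 1612)/(-305 + 578) = -2352/273 = -2352*1/273 = -112/13 ≈ -8.6154)
√(j + m) = √(-4532 - 112/13) = √(-59028/13) = 2*I*√191841/13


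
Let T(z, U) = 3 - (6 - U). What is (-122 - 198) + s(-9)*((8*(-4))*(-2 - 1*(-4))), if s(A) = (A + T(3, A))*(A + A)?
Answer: -24512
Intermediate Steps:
T(z, U) = -3 + U (T(z, U) = 3 + (-6 + U) = -3 + U)
s(A) = 2*A*(-3 + 2*A) (s(A) = (A + (-3 + A))*(A + A) = (-3 + 2*A)*(2*A) = 2*A*(-3 + 2*A))
(-122 - 198) + s(-9)*((8*(-4))*(-2 - 1*(-4))) = (-122 - 198) + (2*(-9)*(-3 + 2*(-9)))*((8*(-4))*(-2 - 1*(-4))) = -320 + (2*(-9)*(-3 - 18))*(-32*(-2 + 4)) = -320 + (2*(-9)*(-21))*(-32*2) = -320 + 378*(-64) = -320 - 24192 = -24512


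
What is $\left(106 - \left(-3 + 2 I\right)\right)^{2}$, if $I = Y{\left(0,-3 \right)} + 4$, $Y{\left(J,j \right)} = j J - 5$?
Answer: $12321$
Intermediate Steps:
$Y{\left(J,j \right)} = -5 + J j$ ($Y{\left(J,j \right)} = J j - 5 = -5 + J j$)
$I = -1$ ($I = \left(-5 + 0 \left(-3\right)\right) + 4 = \left(-5 + 0\right) + 4 = -5 + 4 = -1$)
$\left(106 - \left(-3 + 2 I\right)\right)^{2} = \left(106 + \left(3 - -2\right)\right)^{2} = \left(106 + \left(3 + 2\right)\right)^{2} = \left(106 + 5\right)^{2} = 111^{2} = 12321$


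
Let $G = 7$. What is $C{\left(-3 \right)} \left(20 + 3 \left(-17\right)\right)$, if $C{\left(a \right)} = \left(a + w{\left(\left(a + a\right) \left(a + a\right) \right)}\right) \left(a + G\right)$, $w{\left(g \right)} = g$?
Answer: $-4092$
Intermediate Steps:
$C{\left(a \right)} = \left(7 + a\right) \left(a + 4 a^{2}\right)$ ($C{\left(a \right)} = \left(a + \left(a + a\right) \left(a + a\right)\right) \left(a + 7\right) = \left(a + 2 a 2 a\right) \left(7 + a\right) = \left(a + 4 a^{2}\right) \left(7 + a\right) = \left(7 + a\right) \left(a + 4 a^{2}\right)$)
$C{\left(-3 \right)} \left(20 + 3 \left(-17\right)\right) = - 3 \left(7 + 4 \left(-3\right)^{2} + 29 \left(-3\right)\right) \left(20 + 3 \left(-17\right)\right) = - 3 \left(7 + 4 \cdot 9 - 87\right) \left(20 - 51\right) = - 3 \left(7 + 36 - 87\right) \left(-31\right) = \left(-3\right) \left(-44\right) \left(-31\right) = 132 \left(-31\right) = -4092$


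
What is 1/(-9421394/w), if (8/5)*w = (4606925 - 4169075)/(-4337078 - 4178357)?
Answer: 218925/64181814573112 ≈ 3.4110e-9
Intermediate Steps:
w = -218925/6812348 (w = 5*((4606925 - 4169075)/(-4337078 - 4178357))/8 = 5*(437850/(-8515435))/8 = 5*(437850*(-1/8515435))/8 = (5/8)*(-87570/1703087) = -218925/6812348 ≈ -0.032136)
1/(-9421394/w) = 1/(-9421394/(-218925/6812348)) = 1/(-9421394*(-6812348/218925)) = 1/(64181814573112/218925) = 218925/64181814573112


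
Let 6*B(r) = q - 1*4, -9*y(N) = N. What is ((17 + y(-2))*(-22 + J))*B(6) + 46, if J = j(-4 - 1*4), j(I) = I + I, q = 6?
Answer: -4648/27 ≈ -172.15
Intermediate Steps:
y(N) = -N/9
B(r) = ⅓ (B(r) = (6 - 1*4)/6 = (6 - 4)/6 = (⅙)*2 = ⅓)
j(I) = 2*I
J = -16 (J = 2*(-4 - 1*4) = 2*(-4 - 4) = 2*(-8) = -16)
((17 + y(-2))*(-22 + J))*B(6) + 46 = ((17 - ⅑*(-2))*(-22 - 16))*(⅓) + 46 = ((17 + 2/9)*(-38))*(⅓) + 46 = ((155/9)*(-38))*(⅓) + 46 = -5890/9*⅓ + 46 = -5890/27 + 46 = -4648/27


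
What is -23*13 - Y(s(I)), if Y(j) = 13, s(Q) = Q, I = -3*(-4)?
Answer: -312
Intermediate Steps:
I = 12
-23*13 - Y(s(I)) = -23*13 - 1*13 = -299 - 13 = -312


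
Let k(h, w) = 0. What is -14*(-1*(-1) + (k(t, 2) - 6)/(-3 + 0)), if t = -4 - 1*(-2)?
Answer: -42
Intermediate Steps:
t = -2 (t = -4 + 2 = -2)
-14*(-1*(-1) + (k(t, 2) - 6)/(-3 + 0)) = -14*(-1*(-1) + (0 - 6)/(-3 + 0)) = -14*(1 - 6/(-3)) = -14*(1 - 6*(-⅓)) = -14*(1 + 2) = -14*3 = -42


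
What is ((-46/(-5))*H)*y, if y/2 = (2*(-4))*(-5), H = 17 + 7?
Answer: 17664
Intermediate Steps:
H = 24
y = 80 (y = 2*((2*(-4))*(-5)) = 2*(-8*(-5)) = 2*40 = 80)
((-46/(-5))*H)*y = (-46/(-5)*24)*80 = (-46*(-⅕)*24)*80 = ((46/5)*24)*80 = (1104/5)*80 = 17664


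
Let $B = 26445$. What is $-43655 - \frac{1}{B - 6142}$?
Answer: $- \frac{886327466}{20303} \approx -43655.0$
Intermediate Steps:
$-43655 - \frac{1}{B - 6142} = -43655 - \frac{1}{26445 - 6142} = -43655 - \frac{1}{20303} = - \frac{886327466}{20303}$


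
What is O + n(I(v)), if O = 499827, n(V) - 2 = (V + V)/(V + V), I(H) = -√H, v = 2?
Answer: 499830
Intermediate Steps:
n(V) = 3 (n(V) = 2 + (V + V)/(V + V) = 2 + (2*V)/((2*V)) = 2 + (2*V)*(1/(2*V)) = 2 + 1 = 3)
O + n(I(v)) = 499827 + 3 = 499830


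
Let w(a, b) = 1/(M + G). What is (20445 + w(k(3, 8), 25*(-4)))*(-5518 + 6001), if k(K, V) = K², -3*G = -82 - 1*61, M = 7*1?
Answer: 1619490789/164 ≈ 9.8749e+6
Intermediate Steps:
M = 7
G = 143/3 (G = -(-82 - 1*61)/3 = -(-82 - 61)/3 = -⅓*(-143) = 143/3 ≈ 47.667)
w(a, b) = 3/164 (w(a, b) = 1/(7 + 143/3) = 1/(164/3) = 3/164)
(20445 + w(k(3, 8), 25*(-4)))*(-5518 + 6001) = (20445 + 3/164)*(-5518 + 6001) = (3352983/164)*483 = 1619490789/164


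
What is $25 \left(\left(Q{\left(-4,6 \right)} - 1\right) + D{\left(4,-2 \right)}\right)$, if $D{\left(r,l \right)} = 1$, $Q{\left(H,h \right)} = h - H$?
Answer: $250$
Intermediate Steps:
$25 \left(\left(Q{\left(-4,6 \right)} - 1\right) + D{\left(4,-2 \right)}\right) = 25 \left(\left(\left(6 - -4\right) - 1\right) + 1\right) = 25 \left(\left(\left(6 + 4\right) - 1\right) + 1\right) = 25 \left(\left(10 - 1\right) + 1\right) = 25 \left(9 + 1\right) = 25 \cdot 10 = 250$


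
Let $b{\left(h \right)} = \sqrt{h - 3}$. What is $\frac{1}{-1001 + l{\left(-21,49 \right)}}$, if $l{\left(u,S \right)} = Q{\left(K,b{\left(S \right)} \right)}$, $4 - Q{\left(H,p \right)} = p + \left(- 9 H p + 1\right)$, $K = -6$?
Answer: $- \frac{499}{428427} + \frac{55 \sqrt{46}}{856854} \approx -0.00072938$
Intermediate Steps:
$b{\left(h \right)} = \sqrt{-3 + h}$
$Q{\left(H,p \right)} = 3 - p + 9 H p$ ($Q{\left(H,p \right)} = 4 - \left(p + \left(- 9 H p + 1\right)\right) = 4 - \left(p - \left(-1 + 9 H p\right)\right) = 4 - \left(1 + p - 9 H p\right) = 3 - p + 9 H p$)
$l{\left(u,S \right)} = 3 - 55 \sqrt{-3 + S}$ ($l{\left(u,S \right)} = 3 - \sqrt{-3 + S} + 9 \left(-6\right) \sqrt{-3 + S} = 3 - \sqrt{-3 + S} - 54 \sqrt{-3 + S} = 3 - 55 \sqrt{-3 + S}$)
$\frac{1}{-1001 + l{\left(-21,49 \right)}} = \frac{1}{-1001 + \left(3 - 55 \sqrt{-3 + 49}\right)} = \frac{1}{-1001 + \left(3 - 55 \sqrt{46}\right)} = \frac{1}{-998 - 55 \sqrt{46}}$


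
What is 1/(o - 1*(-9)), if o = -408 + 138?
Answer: -1/261 ≈ -0.0038314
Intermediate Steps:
o = -270
1/(o - 1*(-9)) = 1/(-270 - 1*(-9)) = 1/(-270 + 9) = 1/(-261) = -1/261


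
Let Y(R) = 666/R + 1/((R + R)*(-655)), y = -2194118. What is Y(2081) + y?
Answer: -5981406148521/2726110 ≈ -2.1941e+6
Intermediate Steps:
Y(R) = 872459/(1310*R) (Y(R) = 666/R - 1/655/(2*R) = 666/R + (1/(2*R))*(-1/655) = 666/R - 1/(1310*R) = 872459/(1310*R))
Y(2081) + y = (872459/1310)/2081 - 2194118 = (872459/1310)*(1/2081) - 2194118 = 872459/2726110 - 2194118 = -5981406148521/2726110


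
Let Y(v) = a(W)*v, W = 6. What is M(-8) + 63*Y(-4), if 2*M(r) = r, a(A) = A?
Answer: -1516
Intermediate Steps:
M(r) = r/2
Y(v) = 6*v
M(-8) + 63*Y(-4) = (½)*(-8) + 63*(6*(-4)) = -4 + 63*(-24) = -4 - 1512 = -1516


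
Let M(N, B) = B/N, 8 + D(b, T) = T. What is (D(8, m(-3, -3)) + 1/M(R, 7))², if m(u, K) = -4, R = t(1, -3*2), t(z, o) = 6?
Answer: 6084/49 ≈ 124.16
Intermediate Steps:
R = 6
D(b, T) = -8 + T
(D(8, m(-3, -3)) + 1/M(R, 7))² = ((-8 - 4) + 1/(7/6))² = (-12 + 1/(7*(⅙)))² = (-12 + 1/(7/6))² = (-12 + 6/7)² = (-78/7)² = 6084/49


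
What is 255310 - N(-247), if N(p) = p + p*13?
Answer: 258768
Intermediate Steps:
N(p) = 14*p (N(p) = p + 13*p = 14*p)
255310 - N(-247) = 255310 - 14*(-247) = 255310 - 1*(-3458) = 255310 + 3458 = 258768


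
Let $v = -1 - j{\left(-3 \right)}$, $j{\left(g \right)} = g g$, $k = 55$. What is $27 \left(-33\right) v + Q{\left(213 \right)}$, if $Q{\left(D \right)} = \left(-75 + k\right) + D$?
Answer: $9103$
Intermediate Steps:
$Q{\left(D \right)} = -20 + D$ ($Q{\left(D \right)} = \left(-75 + 55\right) + D = -20 + D$)
$j{\left(g \right)} = g^{2}$
$v = -10$ ($v = -1 - \left(-3\right)^{2} = -1 - 9 = -10$)
$27 \left(-33\right) v + Q{\left(213 \right)} = 27 \left(-33\right) \left(-10\right) + \left(-20 + 213\right) = \left(-891\right) \left(-10\right) + 193 = 8910 + 193 = 9103$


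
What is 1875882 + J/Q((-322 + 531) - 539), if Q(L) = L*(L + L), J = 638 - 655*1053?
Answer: 408566410523/217800 ≈ 1.8759e+6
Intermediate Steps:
J = -689077 (J = 638 - 689715 = -689077)
Q(L) = 2*L² (Q(L) = L*(2*L) = 2*L²)
1875882 + J/Q((-322 + 531) - 539) = 1875882 - 689077*1/(2*((-322 + 531) - 539)²) = 1875882 - 689077*1/(2*(209 - 539)²) = 1875882 - 689077/(2*(-330)²) = 1875882 - 689077/(2*108900) = 1875882 - 689077/217800 = 408566410523/217800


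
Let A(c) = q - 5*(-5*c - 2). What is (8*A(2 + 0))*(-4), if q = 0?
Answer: -1920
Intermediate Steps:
A(c) = 10 + 25*c (A(c) = 0 - 5*(-5*c - 2) = 0 - 5*(-2 - 5*c) = 0 + (10 + 25*c) = 10 + 25*c)
(8*A(2 + 0))*(-4) = (8*(10 + 25*(2 + 0)))*(-4) = (8*(10 + 25*2))*(-4) = (8*(10 + 50))*(-4) = (8*60)*(-4) = 480*(-4) = -1920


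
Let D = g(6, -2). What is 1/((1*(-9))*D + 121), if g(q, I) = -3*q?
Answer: 1/283 ≈ 0.0035336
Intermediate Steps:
D = -18 (D = -3*6 = -18)
1/((1*(-9))*D + 121) = 1/((1*(-9))*(-18) + 121) = 1/(-9*(-18) + 121) = 1/(162 + 121) = 1/283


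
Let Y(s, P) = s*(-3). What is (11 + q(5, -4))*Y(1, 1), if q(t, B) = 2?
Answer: -39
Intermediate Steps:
Y(s, P) = -3*s
(11 + q(5, -4))*Y(1, 1) = (11 + 2)*(-3*1) = 13*(-3) = -39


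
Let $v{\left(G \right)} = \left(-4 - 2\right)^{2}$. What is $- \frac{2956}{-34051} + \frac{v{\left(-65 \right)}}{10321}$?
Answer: $\frac{31734712}{351440371} \approx 0.090299$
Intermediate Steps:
$v{\left(G \right)} = 36$ ($v{\left(G \right)} = \left(-6\right)^{2} = 36$)
$- \frac{2956}{-34051} + \frac{v{\left(-65 \right)}}{10321} = - \frac{2956}{-34051} + \frac{36}{10321} = \left(-2956\right) \left(- \frac{1}{34051}\right) + 36 \cdot \frac{1}{10321} = \frac{2956}{34051} + \frac{36}{10321} = \frac{31734712}{351440371}$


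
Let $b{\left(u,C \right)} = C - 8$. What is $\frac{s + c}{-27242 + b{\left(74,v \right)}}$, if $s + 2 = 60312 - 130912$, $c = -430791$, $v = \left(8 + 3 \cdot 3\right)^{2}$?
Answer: $\frac{167131}{8987} \approx 18.597$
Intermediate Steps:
$v = 289$ ($v = \left(8 + 9\right)^{2} = 17^{2} = 289$)
$b{\left(u,C \right)} = -8 + C$
$s = -70602$ ($s = -2 + \left(60312 - 130912\right) = -2 - 70600 = -70602$)
$\frac{s + c}{-27242 + b{\left(74,v \right)}} = \frac{-70602 - 430791}{-27242 + \left(-8 + 289\right)} = - \frac{501393}{-27242 + 281} = - \frac{501393}{-26961} = \left(-501393\right) \left(- \frac{1}{26961}\right) = \frac{167131}{8987}$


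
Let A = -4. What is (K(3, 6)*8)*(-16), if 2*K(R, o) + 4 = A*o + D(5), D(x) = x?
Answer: 1472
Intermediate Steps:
K(R, o) = 1/2 - 2*o (K(R, o) = -2 + (-4*o + 5)/2 = -2 + (5 - 4*o)/2 = -2 + (5/2 - 2*o) = 1/2 - 2*o)
(K(3, 6)*8)*(-16) = ((1/2 - 2*6)*8)*(-16) = ((1/2 - 12)*8)*(-16) = -23/2*8*(-16) = -92*(-16) = 1472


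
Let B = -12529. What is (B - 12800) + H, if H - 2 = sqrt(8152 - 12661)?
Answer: -25327 + 3*I*sqrt(501) ≈ -25327.0 + 67.149*I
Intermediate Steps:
H = 2 + 3*I*sqrt(501) (H = 2 + sqrt(8152 - 12661) = 2 + sqrt(-4509) = 2 + 3*I*sqrt(501) ≈ 2.0 + 67.149*I)
(B - 12800) + H = (-12529 - 12800) + (2 + 3*I*sqrt(501)) = -25329 + (2 + 3*I*sqrt(501)) = -25327 + 3*I*sqrt(501)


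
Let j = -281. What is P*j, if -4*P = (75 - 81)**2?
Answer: 2529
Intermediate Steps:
P = -9 (P = -(75 - 81)**2/4 = -1/4*(-6)**2 = -1/4*36 = -9)
P*j = -9*(-281) = 2529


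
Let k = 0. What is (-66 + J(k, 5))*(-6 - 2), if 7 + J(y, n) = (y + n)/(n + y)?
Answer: 576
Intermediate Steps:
J(y, n) = -6 (J(y, n) = -7 + (y + n)/(n + y) = -7 + (n + y)/(n + y) = -7 + 1 = -6)
(-66 + J(k, 5))*(-6 - 2) = (-66 - 6)*(-6 - 2) = -72*(-8) = 576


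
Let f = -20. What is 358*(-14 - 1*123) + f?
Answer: -49066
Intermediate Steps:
358*(-14 - 1*123) + f = 358*(-14 - 1*123) - 20 = 358*(-14 - 123) - 20 = 358*(-137) - 20 = -49046 - 20 = -49066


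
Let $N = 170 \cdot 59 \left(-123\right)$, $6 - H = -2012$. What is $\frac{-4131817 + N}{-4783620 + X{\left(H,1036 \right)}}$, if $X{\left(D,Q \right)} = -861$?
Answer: $\frac{5365507}{4784481} \approx 1.1214$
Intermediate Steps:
$H = 2018$ ($H = 6 - -2012 = 6 + 2012 = 2018$)
$N = -1233690$ ($N = 10030 \left(-123\right) = -1233690$)
$\frac{-4131817 + N}{-4783620 + X{\left(H,1036 \right)}} = \frac{-4131817 - 1233690}{-4783620 - 861} = - \frac{5365507}{-4784481} = \left(-5365507\right) \left(- \frac{1}{4784481}\right) = \frac{5365507}{4784481}$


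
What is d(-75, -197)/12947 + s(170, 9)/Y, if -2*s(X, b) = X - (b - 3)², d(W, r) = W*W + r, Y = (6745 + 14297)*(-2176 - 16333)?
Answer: 2114024367233/5042421195966 ≈ 0.41925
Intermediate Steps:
Y = -389466378 (Y = 21042*(-18509) = -389466378)
d(W, r) = r + W² (d(W, r) = W² + r = r + W²)
s(X, b) = (-3 + b)²/2 - X/2 (s(X, b) = -(X - (b - 3)²)/2 = -(X - (-3 + b)²)/2 = (-3 + b)²/2 - X/2)
d(-75, -197)/12947 + s(170, 9)/Y = (-197 + (-75)²)/12947 + ((-3 + 9)²/2 - ½*170)/(-389466378) = (-197 + 5625)*(1/12947) + ((½)*6² - 85)*(-1/389466378) = 5428*(1/12947) + ((½)*36 - 85)*(-1/389466378) = 5428/12947 + (18 - 85)*(-1/389466378) = 5428/12947 - 67*(-1/389466378) = 5428/12947 + 67/389466378 = 2114024367233/5042421195966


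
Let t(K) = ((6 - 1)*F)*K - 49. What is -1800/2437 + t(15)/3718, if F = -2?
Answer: -7177363/9060766 ≈ -0.79214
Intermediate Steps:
t(K) = -49 - 10*K (t(K) = ((6 - 1)*(-2))*K - 49 = (5*(-2))*K - 49 = -10*K - 49 = -49 - 10*K)
-1800/2437 + t(15)/3718 = -1800/2437 + (-49 - 10*15)/3718 = -1800*1/2437 + (-49 - 150)*(1/3718) = -1800/2437 - 199*1/3718 = -1800/2437 - 199/3718 = -7177363/9060766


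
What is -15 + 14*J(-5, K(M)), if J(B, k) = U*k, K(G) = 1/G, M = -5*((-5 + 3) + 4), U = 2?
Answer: -89/5 ≈ -17.800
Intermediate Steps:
M = -10 (M = -5*(-2 + 4) = -5*2 = -10)
J(B, k) = 2*k
-15 + 14*J(-5, K(M)) = -15 + 14*(2/(-10)) = -15 + 14*(2*(-⅒)) = -15 + 14*(-⅕) = -15 - 14/5 = -89/5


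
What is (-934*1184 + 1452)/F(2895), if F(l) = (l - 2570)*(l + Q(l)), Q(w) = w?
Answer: -552202/940875 ≈ -0.58690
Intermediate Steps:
F(l) = 2*l*(-2570 + l) (F(l) = (l - 2570)*(l + l) = (-2570 + l)*(2*l) = 2*l*(-2570 + l))
(-934*1184 + 1452)/F(2895) = (-934*1184 + 1452)/((2*2895*(-2570 + 2895))) = (-1105856 + 1452)/((2*2895*325)) = -1104404/1881750 = -1104404*1/1881750 = -552202/940875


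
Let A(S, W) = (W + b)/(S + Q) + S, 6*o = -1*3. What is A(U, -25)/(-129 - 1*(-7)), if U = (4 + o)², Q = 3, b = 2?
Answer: -2621/29768 ≈ -0.088048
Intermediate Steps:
o = -½ (o = (-1*3)/6 = (⅙)*(-3) = -½ ≈ -0.50000)
U = 49/4 (U = (4 - ½)² = (7/2)² = 49/4 ≈ 12.250)
A(S, W) = S + (2 + W)/(3 + S) (A(S, W) = (W + 2)/(S + 3) + S = (2 + W)/(3 + S) + S = S + (2 + W)/(3 + S))
A(U, -25)/(-129 - 1*(-7)) = ((2 - 25 + (49/4)² + 3*(49/4))/(3 + 49/4))/(-129 - 1*(-7)) = ((2 - 25 + 2401/16 + 147/4)/(61/4))/(-129 + 7) = ((4/61)*(2621/16))/(-122) = (2621/244)*(-1/122) = -2621/29768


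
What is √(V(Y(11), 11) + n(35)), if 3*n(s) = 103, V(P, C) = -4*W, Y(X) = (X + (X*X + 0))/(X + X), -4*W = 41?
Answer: √678/3 ≈ 8.6795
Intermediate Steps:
W = -41/4 (W = -¼*41 = -41/4 ≈ -10.250)
Y(X) = (X + X²)/(2*X) (Y(X) = (X + (X² + 0))/((2*X)) = (X + X²)*(1/(2*X)) = (X + X²)/(2*X))
V(P, C) = 41 (V(P, C) = -4*(-41/4) = 41)
n(s) = 103/3 (n(s) = (⅓)*103 = 103/3)
√(V(Y(11), 11) + n(35)) = √(41 + 103/3) = √(226/3) = √678/3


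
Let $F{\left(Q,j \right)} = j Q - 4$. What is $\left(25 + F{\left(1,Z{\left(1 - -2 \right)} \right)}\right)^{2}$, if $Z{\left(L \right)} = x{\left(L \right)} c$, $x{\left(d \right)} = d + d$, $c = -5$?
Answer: $81$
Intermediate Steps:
$x{\left(d \right)} = 2 d$
$Z{\left(L \right)} = - 10 L$ ($Z{\left(L \right)} = 2 L \left(-5\right) = - 10 L$)
$F{\left(Q,j \right)} = -4 + Q j$ ($F{\left(Q,j \right)} = Q j - 4 = -4 + Q j$)
$\left(25 + F{\left(1,Z{\left(1 - -2 \right)} \right)}\right)^{2} = \left(25 + \left(-4 + 1 \left(- 10 \left(1 - -2\right)\right)\right)\right)^{2} = \left(25 + \left(-4 + 1 \left(- 10 \left(1 + 2\right)\right)\right)\right)^{2} = \left(25 + \left(-4 + 1 \left(\left(-10\right) 3\right)\right)\right)^{2} = \left(25 + \left(-4 + 1 \left(-30\right)\right)\right)^{2} = \left(25 - 34\right)^{2} = \left(-9\right)^{2} = 81$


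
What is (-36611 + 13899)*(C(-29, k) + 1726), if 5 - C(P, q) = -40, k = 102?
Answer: -40222952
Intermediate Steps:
C(P, q) = 45 (C(P, q) = 5 - 1*(-40) = 5 + 40 = 45)
(-36611 + 13899)*(C(-29, k) + 1726) = (-36611 + 13899)*(45 + 1726) = -22712*1771 = -40222952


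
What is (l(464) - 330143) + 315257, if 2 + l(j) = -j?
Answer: -15352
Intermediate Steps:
l(j) = -2 - j
(l(464) - 330143) + 315257 = ((-2 - 1*464) - 330143) + 315257 = ((-2 - 464) - 330143) + 315257 = (-466 - 330143) + 315257 = -330609 + 315257 = -15352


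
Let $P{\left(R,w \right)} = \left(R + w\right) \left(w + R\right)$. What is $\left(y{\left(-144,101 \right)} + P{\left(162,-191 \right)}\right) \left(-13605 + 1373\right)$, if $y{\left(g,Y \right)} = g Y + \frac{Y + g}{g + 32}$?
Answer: $\frac{2346545597}{14} \approx 1.6761 \cdot 10^{8}$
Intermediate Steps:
$P{\left(R,w \right)} = \left(R + w\right)^{2}$ ($P{\left(R,w \right)} = \left(R + w\right) \left(R + w\right) = \left(R + w\right)^{2}$)
$y{\left(g,Y \right)} = Y g + \frac{Y + g}{32 + g}$
$\left(y{\left(-144,101 \right)} + P{\left(162,-191 \right)}\right) \left(-13605 + 1373\right) = \left(\frac{101 - 144 + 101 \left(-144\right)^{2} + 32 \cdot 101 \left(-144\right)}{32 - 144} + \left(162 - 191\right)^{2}\right) \left(-13605 + 1373\right) = \left(\frac{101 - 144 + 101 \cdot 20736 - 465408}{-112} + \left(-29\right)^{2}\right) \left(-12232\right) = \left(- \frac{101 - 144 + 2094336 - 465408}{112} + 841\right) \left(-12232\right) = \left(\left(- \frac{1}{112}\right) 1628885 + 841\right) \left(-12232\right) = \left(- \frac{1628885}{112} + 841\right) \left(-12232\right) = \left(- \frac{1534693}{112}\right) \left(-12232\right) = \frac{2346545597}{14}$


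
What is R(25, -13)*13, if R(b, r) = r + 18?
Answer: 65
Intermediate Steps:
R(b, r) = 18 + r
R(25, -13)*13 = (18 - 13)*13 = 5*13 = 65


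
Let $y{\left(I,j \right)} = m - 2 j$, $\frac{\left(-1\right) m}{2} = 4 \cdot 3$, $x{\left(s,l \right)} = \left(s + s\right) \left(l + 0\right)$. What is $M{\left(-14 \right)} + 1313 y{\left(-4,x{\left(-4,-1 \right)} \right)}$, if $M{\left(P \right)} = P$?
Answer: $-52534$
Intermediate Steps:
$x{\left(s,l \right)} = 2 l s$ ($x{\left(s,l \right)} = 2 s l = 2 l s$)
$m = -24$ ($m = - 2 \cdot 4 \cdot 3 = \left(-2\right) 12 = -24$)
$y{\left(I,j \right)} = -24 - 2 j$
$M{\left(-14 \right)} + 1313 y{\left(-4,x{\left(-4,-1 \right)} \right)} = -14 + 1313 \left(-24 - 2 \cdot 2 \left(-1\right) \left(-4\right)\right) = -14 + 1313 \left(-24 - 16\right) = -14 + 1313 \left(-40\right) = -14 - 52520 = -52534$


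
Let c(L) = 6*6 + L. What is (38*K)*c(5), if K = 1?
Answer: 1558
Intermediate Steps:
c(L) = 36 + L
(38*K)*c(5) = (38*1)*(36 + 5) = 38*41 = 1558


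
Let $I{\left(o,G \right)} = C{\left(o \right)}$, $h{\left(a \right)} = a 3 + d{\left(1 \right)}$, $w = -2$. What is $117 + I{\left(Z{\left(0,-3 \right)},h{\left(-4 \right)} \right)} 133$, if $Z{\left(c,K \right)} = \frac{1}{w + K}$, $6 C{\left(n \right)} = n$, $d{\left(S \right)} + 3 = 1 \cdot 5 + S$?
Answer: $\frac{3377}{30} \approx 112.57$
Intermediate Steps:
$d{\left(S \right)} = 2 + S$ ($d{\left(S \right)} = -3 + \left(1 \cdot 5 + S\right) = -3 + \left(5 + S\right) = 2 + S$)
$h{\left(a \right)} = 3 + 3 a$ ($h{\left(a \right)} = a 3 + \left(2 + 1\right) = 3 a + 3 = 3 + 3 a$)
$C{\left(n \right)} = \frac{n}{6}$
$Z{\left(c,K \right)} = \frac{1}{-2 + K}$
$I{\left(o,G \right)} = \frac{o}{6}$
$117 + I{\left(Z{\left(0,-3 \right)},h{\left(-4 \right)} \right)} 133 = 117 + \frac{1}{6 \left(-2 - 3\right)} 133 = 117 + \frac{1}{6 \left(-5\right)} 133 = 117 + \frac{1}{6} \left(- \frac{1}{5}\right) 133 = 117 - \frac{133}{30} = \frac{3377}{30}$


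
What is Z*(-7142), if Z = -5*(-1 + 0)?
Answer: -35710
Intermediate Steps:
Z = 5 (Z = -5*(-1) = 5)
Z*(-7142) = 5*(-7142) = -35710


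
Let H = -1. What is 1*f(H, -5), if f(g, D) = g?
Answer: -1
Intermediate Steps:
1*f(H, -5) = 1*(-1) = -1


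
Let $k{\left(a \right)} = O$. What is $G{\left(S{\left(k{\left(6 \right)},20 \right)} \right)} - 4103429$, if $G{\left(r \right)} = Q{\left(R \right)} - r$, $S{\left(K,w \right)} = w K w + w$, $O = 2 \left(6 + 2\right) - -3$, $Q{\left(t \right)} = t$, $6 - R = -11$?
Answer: $-4111032$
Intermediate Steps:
$R = 17$ ($R = 6 - -11 = 6 + 11 = 17$)
$O = 19$ ($O = 2 \cdot 8 + 3 = 16 + 3 = 19$)
$k{\left(a \right)} = 19$
$S{\left(K,w \right)} = w + K w^{2}$ ($S{\left(K,w \right)} = K w w + w = K w^{2} + w = w + K w^{2}$)
$G{\left(r \right)} = 17 - r$
$G{\left(S{\left(k{\left(6 \right)},20 \right)} \right)} - 4103429 = \left(17 - 20 \left(1 + 19 \cdot 20\right)\right) - 4103429 = \left(17 - 20 \left(1 + 380\right)\right) - 4103429 = \left(17 - 20 \cdot 381\right) - 4103429 = \left(17 - 7620\right) - 4103429 = -7603 - 4103429 = -4111032$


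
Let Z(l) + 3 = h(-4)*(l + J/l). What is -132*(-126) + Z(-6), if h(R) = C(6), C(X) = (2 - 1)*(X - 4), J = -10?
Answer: 49861/3 ≈ 16620.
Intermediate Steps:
C(X) = -4 + X (C(X) = 1*(-4 + X) = -4 + X)
h(R) = 2 (h(R) = -4 + 6 = 2)
Z(l) = -3 - 20/l + 2*l (Z(l) = -3 + 2*(l - 10/l) = -3 + (-20/l + 2*l) = -3 - 20/l + 2*l)
-132*(-126) + Z(-6) = -132*(-126) + (-3 - 20/(-6) + 2*(-6)) = 16632 + (-3 - 20*(-⅙) - 12) = 16632 + (-3 + 10/3 - 12) = 16632 - 35/3 = 49861/3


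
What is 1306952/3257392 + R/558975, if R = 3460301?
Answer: 1500263786149/227600086650 ≈ 6.5917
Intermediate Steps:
1306952/3257392 + R/558975 = 1306952/3257392 + 3460301/558975 = 1306952*(1/3257392) + 3460301*(1/558975) = 163369/407174 + 3460301/558975 = 1500263786149/227600086650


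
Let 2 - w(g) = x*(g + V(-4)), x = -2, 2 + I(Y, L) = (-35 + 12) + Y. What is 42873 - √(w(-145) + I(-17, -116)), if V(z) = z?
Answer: 42873 - 13*I*√2 ≈ 42873.0 - 18.385*I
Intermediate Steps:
I(Y, L) = -25 + Y (I(Y, L) = -2 + ((-35 + 12) + Y) = -2 + (-23 + Y) = -25 + Y)
w(g) = -6 + 2*g (w(g) = 2 - (-2)*(g - 4) = 2 - (-2)*(-4 + g) = 2 - (8 - 2*g) = 2 + (-8 + 2*g) = -6 + 2*g)
42873 - √(w(-145) + I(-17, -116)) = 42873 - √((-6 + 2*(-145)) + (-25 - 17)) = 42873 - √((-6 - 290) - 42) = 42873 - √(-296 - 42) = 42873 - √(-338) = 42873 - 13*I*√2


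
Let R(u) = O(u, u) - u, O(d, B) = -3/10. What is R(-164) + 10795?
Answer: 109587/10 ≈ 10959.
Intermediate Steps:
O(d, B) = -3/10 (O(d, B) = -3*1/10 = -3/10)
R(u) = -3/10 - u
R(-164) + 10795 = (-3/10 - 1*(-164)) + 10795 = (-3/10 + 164) + 10795 = 1637/10 + 10795 = 109587/10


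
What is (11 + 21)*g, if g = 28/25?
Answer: 896/25 ≈ 35.840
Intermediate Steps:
g = 28/25 (g = 28*(1/25) = 28/25 ≈ 1.1200)
(11 + 21)*g = (11 + 21)*(28/25) = 32*(28/25) = 896/25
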